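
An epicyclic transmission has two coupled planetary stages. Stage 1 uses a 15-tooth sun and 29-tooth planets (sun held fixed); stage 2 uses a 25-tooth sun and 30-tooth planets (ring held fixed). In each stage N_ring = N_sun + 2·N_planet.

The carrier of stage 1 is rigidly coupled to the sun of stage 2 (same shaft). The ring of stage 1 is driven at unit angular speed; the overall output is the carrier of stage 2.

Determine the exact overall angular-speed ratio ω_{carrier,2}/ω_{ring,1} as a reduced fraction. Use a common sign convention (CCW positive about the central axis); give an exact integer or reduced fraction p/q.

Stage 1: N_ring = 15 + 2·29 = 73
Stage 1: 15(ω_s−ω_c) = −73(ω_r−ω_c),  ω_s=0, ω_r=1
Stage 1: 15(0−ω_c) = −73(1−ω_c)  ⇒  88ω_c = 73  ⇒  ω_c = 73/88
  ⇒ ω_c¹/ω_r¹ = 73/88
Stage 2: N_ring = 25 + 2·30 = 85
Stage 2: 25(ω_s−ω_c) = −85(ω_r−ω_c),  ω_r=0, ω_s=1
Stage 2: 25(1−ω_c) = −85(0−ω_c)  ⇒  110ω_c = 25  ⇒  ω_c = 5/22
  ⇒ ω_c²/ω_s² = 5/22
Coupling ω_s² = ω_c¹ ⇒ overall = 73/88 × 5/22 = 365/1936

365/1936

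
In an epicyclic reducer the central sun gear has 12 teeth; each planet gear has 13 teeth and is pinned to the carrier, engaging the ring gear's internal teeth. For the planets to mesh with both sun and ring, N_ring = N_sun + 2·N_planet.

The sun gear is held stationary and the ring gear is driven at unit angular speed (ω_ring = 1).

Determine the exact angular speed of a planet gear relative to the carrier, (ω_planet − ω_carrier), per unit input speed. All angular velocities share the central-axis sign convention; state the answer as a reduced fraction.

228/325

N_ring = 12 + 2·13 = 38
12(ω_s−ω_c) = −38(ω_r−ω_c),  ω_s=0, ω_r=1
12(0−ω_c) = −38(1−ω_c)  ⇒  50ω_c = 38  ⇒  ω_c = 19/25
sun–planet: 12·(0−19/25) = −13·(ω_p−ω_c)  ⇒  ω_p−ω_c = −(12/13)·(-19/25) = 228/325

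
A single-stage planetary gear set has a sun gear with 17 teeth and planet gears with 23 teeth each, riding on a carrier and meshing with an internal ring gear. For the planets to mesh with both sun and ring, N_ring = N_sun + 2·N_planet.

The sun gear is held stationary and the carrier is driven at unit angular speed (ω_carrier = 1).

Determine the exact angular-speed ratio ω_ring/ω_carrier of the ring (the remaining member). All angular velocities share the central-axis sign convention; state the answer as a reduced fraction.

80/63

N_ring = 17 + 2·23 = 63
17(ω_s−ω_c) = −63(ω_r−ω_c),  ω_s=0, ω_c=1
ω_r = 1 − (17/63)(0−1) = 80/63
ω_r/ω_c = 80/63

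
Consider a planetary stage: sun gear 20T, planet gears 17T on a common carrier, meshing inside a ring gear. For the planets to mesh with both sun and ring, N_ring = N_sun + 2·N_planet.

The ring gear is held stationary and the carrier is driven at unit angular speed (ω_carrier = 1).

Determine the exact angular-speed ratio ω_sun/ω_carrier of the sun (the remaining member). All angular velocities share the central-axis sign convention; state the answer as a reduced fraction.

37/10

N_ring = 20 + 2·17 = 54
20(ω_s−ω_c) = −54(ω_r−ω_c),  ω_r=0, ω_c=1
ω_s = 1 − (54/20)(0−1) = 37/10
ω_s/ω_c = 37/10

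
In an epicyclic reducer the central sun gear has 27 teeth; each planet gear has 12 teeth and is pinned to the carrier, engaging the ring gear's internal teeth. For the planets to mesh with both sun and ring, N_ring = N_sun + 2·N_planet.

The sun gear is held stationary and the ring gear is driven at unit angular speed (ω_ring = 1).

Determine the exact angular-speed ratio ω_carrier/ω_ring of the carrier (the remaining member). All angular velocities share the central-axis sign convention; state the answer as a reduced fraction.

N_ring = 27 + 2·12 = 51
27(ω_s−ω_c) = −51(ω_r−ω_c),  ω_s=0, ω_r=1
27(0−ω_c) = −51(1−ω_c)  ⇒  78ω_c = 51  ⇒  ω_c = 17/26
ω_c/ω_r = 17/26

17/26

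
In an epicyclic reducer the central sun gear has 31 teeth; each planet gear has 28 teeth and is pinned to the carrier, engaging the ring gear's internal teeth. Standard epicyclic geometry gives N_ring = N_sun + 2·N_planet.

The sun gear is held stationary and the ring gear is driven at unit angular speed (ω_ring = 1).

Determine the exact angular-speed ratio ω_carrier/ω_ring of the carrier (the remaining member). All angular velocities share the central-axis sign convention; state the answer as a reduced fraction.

87/118

N_ring = 31 + 2·28 = 87
31(ω_s−ω_c) = −87(ω_r−ω_c),  ω_s=0, ω_r=1
31(0−ω_c) = −87(1−ω_c)  ⇒  118ω_c = 87  ⇒  ω_c = 87/118
ω_c/ω_r = 87/118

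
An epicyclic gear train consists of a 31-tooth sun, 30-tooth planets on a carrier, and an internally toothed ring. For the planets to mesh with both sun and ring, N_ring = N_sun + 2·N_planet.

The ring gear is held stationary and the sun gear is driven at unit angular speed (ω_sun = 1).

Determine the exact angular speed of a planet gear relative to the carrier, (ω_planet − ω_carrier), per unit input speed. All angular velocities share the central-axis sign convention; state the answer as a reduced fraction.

-2821/3660

N_ring = 31 + 2·30 = 91
31(ω_s−ω_c) = −91(ω_r−ω_c),  ω_r=0, ω_s=1
31(1−ω_c) = −91(0−ω_c)  ⇒  122ω_c = 31  ⇒  ω_c = 31/122
sun–planet: 31·(1−31/122) = −30·(ω_p−ω_c)  ⇒  ω_p−ω_c = −(31/30)·(91/122) = -2821/3660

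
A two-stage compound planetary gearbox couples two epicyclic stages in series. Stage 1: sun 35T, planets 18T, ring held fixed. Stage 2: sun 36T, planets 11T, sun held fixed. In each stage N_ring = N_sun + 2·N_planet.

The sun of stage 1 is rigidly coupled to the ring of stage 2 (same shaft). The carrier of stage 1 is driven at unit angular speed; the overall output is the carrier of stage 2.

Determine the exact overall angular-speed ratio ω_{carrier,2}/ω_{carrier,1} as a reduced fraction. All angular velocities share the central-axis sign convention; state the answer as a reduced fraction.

3074/1645

Stage 1: N_ring = 35 + 2·18 = 71
Stage 1: 35(ω_s−ω_c) = −71(ω_r−ω_c),  ω_r=0, ω_c=1
Stage 1: ω_s = 1 − (71/35)(0−1) = 106/35
  ⇒ ω_s¹/ω_c¹ = 106/35
Stage 2: N_ring = 36 + 2·11 = 58
Stage 2: 36(ω_s−ω_c) = −58(ω_r−ω_c),  ω_s=0, ω_r=1
Stage 2: 36(0−ω_c) = −58(1−ω_c)  ⇒  94ω_c = 58  ⇒  ω_c = 29/47
  ⇒ ω_c²/ω_r² = 29/47
Coupling ω_r² = ω_s¹ ⇒ overall = 106/35 × 29/47 = 3074/1645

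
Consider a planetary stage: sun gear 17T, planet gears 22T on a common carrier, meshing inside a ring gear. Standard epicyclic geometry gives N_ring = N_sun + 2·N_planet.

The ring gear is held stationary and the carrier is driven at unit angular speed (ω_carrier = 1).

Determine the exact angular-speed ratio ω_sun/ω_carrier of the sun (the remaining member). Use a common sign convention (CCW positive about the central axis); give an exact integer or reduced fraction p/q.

78/17

N_ring = 17 + 2·22 = 61
17(ω_s−ω_c) = −61(ω_r−ω_c),  ω_r=0, ω_c=1
ω_s = 1 − (61/17)(0−1) = 78/17
ω_s/ω_c = 78/17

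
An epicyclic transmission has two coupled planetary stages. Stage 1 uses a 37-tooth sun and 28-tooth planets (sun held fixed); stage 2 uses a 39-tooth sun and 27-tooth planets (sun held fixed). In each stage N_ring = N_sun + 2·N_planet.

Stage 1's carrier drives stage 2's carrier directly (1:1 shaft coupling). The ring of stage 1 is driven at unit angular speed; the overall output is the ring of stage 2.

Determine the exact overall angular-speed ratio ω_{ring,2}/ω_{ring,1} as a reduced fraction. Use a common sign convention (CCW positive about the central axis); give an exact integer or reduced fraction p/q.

66/65

Stage 1: N_ring = 37 + 2·28 = 93
Stage 1: 37(ω_s−ω_c) = −93(ω_r−ω_c),  ω_s=0, ω_r=1
Stage 1: 37(0−ω_c) = −93(1−ω_c)  ⇒  130ω_c = 93  ⇒  ω_c = 93/130
  ⇒ ω_c¹/ω_r¹ = 93/130
Stage 2: N_ring = 39 + 2·27 = 93
Stage 2: 39(ω_s−ω_c) = −93(ω_r−ω_c),  ω_s=0, ω_c=1
Stage 2: ω_r = 1 − (39/93)(0−1) = 44/31
  ⇒ ω_r²/ω_c² = 44/31
Coupling ω_c² = ω_c¹ ⇒ overall = 93/130 × 44/31 = 66/65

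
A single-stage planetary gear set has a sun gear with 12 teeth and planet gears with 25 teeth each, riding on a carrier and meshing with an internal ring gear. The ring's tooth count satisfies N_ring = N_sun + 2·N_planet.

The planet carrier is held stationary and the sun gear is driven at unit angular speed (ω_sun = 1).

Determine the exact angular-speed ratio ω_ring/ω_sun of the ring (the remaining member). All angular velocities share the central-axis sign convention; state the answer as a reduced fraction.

-6/31

N_ring = 12 + 2·25 = 62
12(ω_s−ω_c) = −62(ω_r−ω_c),  ω_c=0, ω_s=1
ω_r = 0 − (12/62)(1−0) = -6/31
ω_r/ω_s = -6/31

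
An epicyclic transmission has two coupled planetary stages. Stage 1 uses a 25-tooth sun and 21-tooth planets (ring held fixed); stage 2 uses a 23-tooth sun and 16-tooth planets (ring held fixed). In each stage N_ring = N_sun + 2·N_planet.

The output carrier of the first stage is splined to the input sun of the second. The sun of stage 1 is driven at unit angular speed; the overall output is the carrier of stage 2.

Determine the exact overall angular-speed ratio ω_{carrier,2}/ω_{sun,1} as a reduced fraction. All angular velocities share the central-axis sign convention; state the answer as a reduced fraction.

Stage 1: N_ring = 25 + 2·21 = 67
Stage 1: 25(ω_s−ω_c) = −67(ω_r−ω_c),  ω_r=0, ω_s=1
Stage 1: 25(1−ω_c) = −67(0−ω_c)  ⇒  92ω_c = 25  ⇒  ω_c = 25/92
  ⇒ ω_c¹/ω_s¹ = 25/92
Stage 2: N_ring = 23 + 2·16 = 55
Stage 2: 23(ω_s−ω_c) = −55(ω_r−ω_c),  ω_r=0, ω_s=1
Stage 2: 23(1−ω_c) = −55(0−ω_c)  ⇒  78ω_c = 23  ⇒  ω_c = 23/78
  ⇒ ω_c²/ω_s² = 23/78
Coupling ω_s² = ω_c¹ ⇒ overall = 25/92 × 23/78 = 25/312

25/312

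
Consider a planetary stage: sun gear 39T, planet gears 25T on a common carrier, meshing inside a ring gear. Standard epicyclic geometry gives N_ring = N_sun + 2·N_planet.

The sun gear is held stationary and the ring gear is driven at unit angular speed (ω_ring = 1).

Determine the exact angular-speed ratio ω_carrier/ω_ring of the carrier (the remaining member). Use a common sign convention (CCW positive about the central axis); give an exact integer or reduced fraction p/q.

N_ring = 39 + 2·25 = 89
39(ω_s−ω_c) = −89(ω_r−ω_c),  ω_s=0, ω_r=1
39(0−ω_c) = −89(1−ω_c)  ⇒  128ω_c = 89  ⇒  ω_c = 89/128
ω_c/ω_r = 89/128

89/128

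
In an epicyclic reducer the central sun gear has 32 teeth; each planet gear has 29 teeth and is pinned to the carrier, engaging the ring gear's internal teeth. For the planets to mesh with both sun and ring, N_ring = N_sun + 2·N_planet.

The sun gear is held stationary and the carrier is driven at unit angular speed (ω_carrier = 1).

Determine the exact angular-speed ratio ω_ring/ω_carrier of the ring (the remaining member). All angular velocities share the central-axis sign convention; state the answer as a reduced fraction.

61/45

N_ring = 32 + 2·29 = 90
32(ω_s−ω_c) = −90(ω_r−ω_c),  ω_s=0, ω_c=1
ω_r = 1 − (32/90)(0−1) = 61/45
ω_r/ω_c = 61/45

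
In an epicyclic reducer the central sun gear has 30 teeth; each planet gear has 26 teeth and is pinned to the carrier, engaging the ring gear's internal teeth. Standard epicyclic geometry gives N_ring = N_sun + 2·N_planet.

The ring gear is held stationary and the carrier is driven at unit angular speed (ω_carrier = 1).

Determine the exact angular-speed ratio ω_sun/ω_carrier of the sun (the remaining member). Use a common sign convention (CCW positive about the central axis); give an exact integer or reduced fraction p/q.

56/15

N_ring = 30 + 2·26 = 82
30(ω_s−ω_c) = −82(ω_r−ω_c),  ω_r=0, ω_c=1
ω_s = 1 − (82/30)(0−1) = 56/15
ω_s/ω_c = 56/15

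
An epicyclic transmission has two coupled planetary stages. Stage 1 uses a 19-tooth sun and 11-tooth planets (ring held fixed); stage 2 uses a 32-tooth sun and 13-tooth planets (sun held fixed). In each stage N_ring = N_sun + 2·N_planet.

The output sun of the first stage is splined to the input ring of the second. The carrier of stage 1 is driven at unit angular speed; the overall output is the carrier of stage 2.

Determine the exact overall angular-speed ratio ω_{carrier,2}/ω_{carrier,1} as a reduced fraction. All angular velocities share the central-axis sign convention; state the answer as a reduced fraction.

116/57

Stage 1: N_ring = 19 + 2·11 = 41
Stage 1: 19(ω_s−ω_c) = −41(ω_r−ω_c),  ω_r=0, ω_c=1
Stage 1: ω_s = 1 − (41/19)(0−1) = 60/19
  ⇒ ω_s¹/ω_c¹ = 60/19
Stage 2: N_ring = 32 + 2·13 = 58
Stage 2: 32(ω_s−ω_c) = −58(ω_r−ω_c),  ω_s=0, ω_r=1
Stage 2: 32(0−ω_c) = −58(1−ω_c)  ⇒  90ω_c = 58  ⇒  ω_c = 29/45
  ⇒ ω_c²/ω_r² = 29/45
Coupling ω_r² = ω_s¹ ⇒ overall = 60/19 × 29/45 = 116/57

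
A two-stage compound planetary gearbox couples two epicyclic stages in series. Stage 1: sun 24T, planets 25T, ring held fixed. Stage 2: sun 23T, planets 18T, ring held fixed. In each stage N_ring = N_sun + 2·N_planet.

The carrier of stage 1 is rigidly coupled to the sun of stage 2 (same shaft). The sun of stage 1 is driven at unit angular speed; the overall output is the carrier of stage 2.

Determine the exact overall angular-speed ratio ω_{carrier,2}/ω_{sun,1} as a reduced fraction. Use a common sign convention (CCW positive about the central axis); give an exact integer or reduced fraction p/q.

138/2009

Stage 1: N_ring = 24 + 2·25 = 74
Stage 1: 24(ω_s−ω_c) = −74(ω_r−ω_c),  ω_r=0, ω_s=1
Stage 1: 24(1−ω_c) = −74(0−ω_c)  ⇒  98ω_c = 24  ⇒  ω_c = 12/49
  ⇒ ω_c¹/ω_s¹ = 12/49
Stage 2: N_ring = 23 + 2·18 = 59
Stage 2: 23(ω_s−ω_c) = −59(ω_r−ω_c),  ω_r=0, ω_s=1
Stage 2: 23(1−ω_c) = −59(0−ω_c)  ⇒  82ω_c = 23  ⇒  ω_c = 23/82
  ⇒ ω_c²/ω_s² = 23/82
Coupling ω_s² = ω_c¹ ⇒ overall = 12/49 × 23/82 = 138/2009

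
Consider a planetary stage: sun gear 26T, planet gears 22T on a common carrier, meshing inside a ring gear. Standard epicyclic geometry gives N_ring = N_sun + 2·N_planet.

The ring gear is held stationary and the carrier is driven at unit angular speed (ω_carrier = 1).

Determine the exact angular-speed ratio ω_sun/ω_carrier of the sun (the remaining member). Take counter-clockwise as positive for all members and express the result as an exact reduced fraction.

48/13

N_ring = 26 + 2·22 = 70
26(ω_s−ω_c) = −70(ω_r−ω_c),  ω_r=0, ω_c=1
ω_s = 1 − (70/26)(0−1) = 48/13
ω_s/ω_c = 48/13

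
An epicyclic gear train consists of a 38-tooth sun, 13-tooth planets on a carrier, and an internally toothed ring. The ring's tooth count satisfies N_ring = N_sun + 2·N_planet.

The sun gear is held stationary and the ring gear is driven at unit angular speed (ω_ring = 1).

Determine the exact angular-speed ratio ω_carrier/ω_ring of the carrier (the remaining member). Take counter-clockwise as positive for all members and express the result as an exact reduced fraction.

32/51

N_ring = 38 + 2·13 = 64
38(ω_s−ω_c) = −64(ω_r−ω_c),  ω_s=0, ω_r=1
38(0−ω_c) = −64(1−ω_c)  ⇒  102ω_c = 64  ⇒  ω_c = 32/51
ω_c/ω_r = 32/51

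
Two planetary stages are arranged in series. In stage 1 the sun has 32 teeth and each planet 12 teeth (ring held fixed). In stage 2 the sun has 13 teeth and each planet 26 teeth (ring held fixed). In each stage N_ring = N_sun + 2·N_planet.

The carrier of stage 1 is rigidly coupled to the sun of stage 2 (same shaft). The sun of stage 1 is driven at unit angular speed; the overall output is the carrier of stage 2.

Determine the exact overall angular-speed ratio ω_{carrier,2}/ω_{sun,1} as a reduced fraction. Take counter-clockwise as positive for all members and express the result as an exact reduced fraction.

2/33

Stage 1: N_ring = 32 + 2·12 = 56
Stage 1: 32(ω_s−ω_c) = −56(ω_r−ω_c),  ω_r=0, ω_s=1
Stage 1: 32(1−ω_c) = −56(0−ω_c)  ⇒  88ω_c = 32  ⇒  ω_c = 4/11
  ⇒ ω_c¹/ω_s¹ = 4/11
Stage 2: N_ring = 13 + 2·26 = 65
Stage 2: 13(ω_s−ω_c) = −65(ω_r−ω_c),  ω_r=0, ω_s=1
Stage 2: 13(1−ω_c) = −65(0−ω_c)  ⇒  78ω_c = 13  ⇒  ω_c = 1/6
  ⇒ ω_c²/ω_s² = 1/6
Coupling ω_s² = ω_c¹ ⇒ overall = 4/11 × 1/6 = 2/33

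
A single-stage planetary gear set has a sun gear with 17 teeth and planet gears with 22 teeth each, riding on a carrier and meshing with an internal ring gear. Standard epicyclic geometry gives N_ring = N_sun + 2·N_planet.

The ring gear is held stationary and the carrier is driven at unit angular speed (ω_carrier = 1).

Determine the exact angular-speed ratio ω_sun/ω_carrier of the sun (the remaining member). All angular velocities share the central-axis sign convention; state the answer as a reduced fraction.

78/17

N_ring = 17 + 2·22 = 61
17(ω_s−ω_c) = −61(ω_r−ω_c),  ω_r=0, ω_c=1
ω_s = 1 − (61/17)(0−1) = 78/17
ω_s/ω_c = 78/17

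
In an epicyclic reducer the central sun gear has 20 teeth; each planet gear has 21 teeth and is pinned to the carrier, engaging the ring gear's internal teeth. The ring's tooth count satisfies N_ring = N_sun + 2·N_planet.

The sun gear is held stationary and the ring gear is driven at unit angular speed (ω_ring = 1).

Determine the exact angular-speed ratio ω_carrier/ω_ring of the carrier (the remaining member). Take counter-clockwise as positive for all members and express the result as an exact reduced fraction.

N_ring = 20 + 2·21 = 62
20(ω_s−ω_c) = −62(ω_r−ω_c),  ω_s=0, ω_r=1
20(0−ω_c) = −62(1−ω_c)  ⇒  82ω_c = 62  ⇒  ω_c = 31/41
ω_c/ω_r = 31/41

31/41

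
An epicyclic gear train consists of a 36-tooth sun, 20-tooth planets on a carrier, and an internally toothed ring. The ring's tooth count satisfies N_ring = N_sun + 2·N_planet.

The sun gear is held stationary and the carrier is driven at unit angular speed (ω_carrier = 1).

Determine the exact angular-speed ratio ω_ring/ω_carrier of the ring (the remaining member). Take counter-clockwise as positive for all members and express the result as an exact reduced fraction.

28/19

N_ring = 36 + 2·20 = 76
36(ω_s−ω_c) = −76(ω_r−ω_c),  ω_s=0, ω_c=1
ω_r = 1 − (36/76)(0−1) = 28/19
ω_r/ω_c = 28/19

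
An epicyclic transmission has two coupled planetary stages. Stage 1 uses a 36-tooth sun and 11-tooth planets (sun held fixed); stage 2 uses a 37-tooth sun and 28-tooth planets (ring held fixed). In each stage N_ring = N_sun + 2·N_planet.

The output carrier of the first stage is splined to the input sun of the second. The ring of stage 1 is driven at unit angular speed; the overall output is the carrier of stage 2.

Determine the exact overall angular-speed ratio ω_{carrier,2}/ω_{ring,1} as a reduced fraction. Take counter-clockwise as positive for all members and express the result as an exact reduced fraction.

Stage 1: N_ring = 36 + 2·11 = 58
Stage 1: 36(ω_s−ω_c) = −58(ω_r−ω_c),  ω_s=0, ω_r=1
Stage 1: 36(0−ω_c) = −58(1−ω_c)  ⇒  94ω_c = 58  ⇒  ω_c = 29/47
  ⇒ ω_c¹/ω_r¹ = 29/47
Stage 2: N_ring = 37 + 2·28 = 93
Stage 2: 37(ω_s−ω_c) = −93(ω_r−ω_c),  ω_r=0, ω_s=1
Stage 2: 37(1−ω_c) = −93(0−ω_c)  ⇒  130ω_c = 37  ⇒  ω_c = 37/130
  ⇒ ω_c²/ω_s² = 37/130
Coupling ω_s² = ω_c¹ ⇒ overall = 29/47 × 37/130 = 1073/6110

1073/6110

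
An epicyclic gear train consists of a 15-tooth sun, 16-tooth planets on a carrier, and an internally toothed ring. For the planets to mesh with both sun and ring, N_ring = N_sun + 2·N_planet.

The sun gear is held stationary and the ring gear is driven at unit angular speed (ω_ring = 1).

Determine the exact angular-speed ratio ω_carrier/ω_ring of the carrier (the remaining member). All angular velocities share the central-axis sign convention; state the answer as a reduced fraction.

N_ring = 15 + 2·16 = 47
15(ω_s−ω_c) = −47(ω_r−ω_c),  ω_s=0, ω_r=1
15(0−ω_c) = −47(1−ω_c)  ⇒  62ω_c = 47  ⇒  ω_c = 47/62
ω_c/ω_r = 47/62

47/62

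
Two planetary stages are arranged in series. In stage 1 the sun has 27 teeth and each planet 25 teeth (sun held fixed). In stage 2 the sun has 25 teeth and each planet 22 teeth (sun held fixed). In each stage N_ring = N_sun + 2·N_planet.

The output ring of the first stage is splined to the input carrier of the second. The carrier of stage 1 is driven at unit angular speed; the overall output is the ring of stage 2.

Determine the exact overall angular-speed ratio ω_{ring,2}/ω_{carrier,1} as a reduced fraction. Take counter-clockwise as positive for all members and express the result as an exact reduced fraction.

9776/5313

Stage 1: N_ring = 27 + 2·25 = 77
Stage 1: 27(ω_s−ω_c) = −77(ω_r−ω_c),  ω_s=0, ω_c=1
Stage 1: ω_r = 1 − (27/77)(0−1) = 104/77
  ⇒ ω_r¹/ω_c¹ = 104/77
Stage 2: N_ring = 25 + 2·22 = 69
Stage 2: 25(ω_s−ω_c) = −69(ω_r−ω_c),  ω_s=0, ω_c=1
Stage 2: ω_r = 1 − (25/69)(0−1) = 94/69
  ⇒ ω_r²/ω_c² = 94/69
Coupling ω_c² = ω_r¹ ⇒ overall = 104/77 × 94/69 = 9776/5313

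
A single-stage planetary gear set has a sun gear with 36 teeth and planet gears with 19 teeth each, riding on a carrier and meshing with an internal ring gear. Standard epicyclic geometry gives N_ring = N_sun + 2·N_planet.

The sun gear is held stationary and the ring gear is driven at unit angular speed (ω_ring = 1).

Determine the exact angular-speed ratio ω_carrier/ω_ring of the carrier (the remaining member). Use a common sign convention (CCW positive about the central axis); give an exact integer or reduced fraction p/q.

N_ring = 36 + 2·19 = 74
36(ω_s−ω_c) = −74(ω_r−ω_c),  ω_s=0, ω_r=1
36(0−ω_c) = −74(1−ω_c)  ⇒  110ω_c = 74  ⇒  ω_c = 37/55
ω_c/ω_r = 37/55

37/55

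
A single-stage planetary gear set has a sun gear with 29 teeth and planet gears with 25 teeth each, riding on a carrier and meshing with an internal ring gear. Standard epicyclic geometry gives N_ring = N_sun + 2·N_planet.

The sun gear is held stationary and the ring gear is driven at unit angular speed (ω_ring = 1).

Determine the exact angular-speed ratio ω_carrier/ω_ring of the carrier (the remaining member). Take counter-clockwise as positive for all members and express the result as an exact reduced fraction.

N_ring = 29 + 2·25 = 79
29(ω_s−ω_c) = −79(ω_r−ω_c),  ω_s=0, ω_r=1
29(0−ω_c) = −79(1−ω_c)  ⇒  108ω_c = 79  ⇒  ω_c = 79/108
ω_c/ω_r = 79/108

79/108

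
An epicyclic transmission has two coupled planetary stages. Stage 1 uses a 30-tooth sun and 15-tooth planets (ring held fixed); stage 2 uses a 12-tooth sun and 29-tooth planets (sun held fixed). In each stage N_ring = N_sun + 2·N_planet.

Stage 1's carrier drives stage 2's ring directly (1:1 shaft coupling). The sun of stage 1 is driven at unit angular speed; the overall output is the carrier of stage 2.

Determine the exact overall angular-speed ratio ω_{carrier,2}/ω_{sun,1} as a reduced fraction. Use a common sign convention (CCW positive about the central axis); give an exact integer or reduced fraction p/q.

35/123

Stage 1: N_ring = 30 + 2·15 = 60
Stage 1: 30(ω_s−ω_c) = −60(ω_r−ω_c),  ω_r=0, ω_s=1
Stage 1: 30(1−ω_c) = −60(0−ω_c)  ⇒  90ω_c = 30  ⇒  ω_c = 1/3
  ⇒ ω_c¹/ω_s¹ = 1/3
Stage 2: N_ring = 12 + 2·29 = 70
Stage 2: 12(ω_s−ω_c) = −70(ω_r−ω_c),  ω_s=0, ω_r=1
Stage 2: 12(0−ω_c) = −70(1−ω_c)  ⇒  82ω_c = 70  ⇒  ω_c = 35/41
  ⇒ ω_c²/ω_r² = 35/41
Coupling ω_r² = ω_c¹ ⇒ overall = 1/3 × 35/41 = 35/123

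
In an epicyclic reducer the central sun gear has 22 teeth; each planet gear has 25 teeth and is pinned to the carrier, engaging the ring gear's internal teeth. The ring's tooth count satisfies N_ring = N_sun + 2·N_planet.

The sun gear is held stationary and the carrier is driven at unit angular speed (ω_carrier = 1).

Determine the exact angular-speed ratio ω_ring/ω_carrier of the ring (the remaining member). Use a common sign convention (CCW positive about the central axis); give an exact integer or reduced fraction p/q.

47/36

N_ring = 22 + 2·25 = 72
22(ω_s−ω_c) = −72(ω_r−ω_c),  ω_s=0, ω_c=1
ω_r = 1 − (22/72)(0−1) = 47/36
ω_r/ω_c = 47/36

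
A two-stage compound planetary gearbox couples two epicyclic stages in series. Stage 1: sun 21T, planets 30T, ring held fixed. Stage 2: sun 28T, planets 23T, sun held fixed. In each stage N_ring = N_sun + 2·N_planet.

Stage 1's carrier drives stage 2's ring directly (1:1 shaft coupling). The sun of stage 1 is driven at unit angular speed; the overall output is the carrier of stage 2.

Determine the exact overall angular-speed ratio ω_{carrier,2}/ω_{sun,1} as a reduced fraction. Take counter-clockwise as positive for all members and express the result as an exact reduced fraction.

Stage 1: N_ring = 21 + 2·30 = 81
Stage 1: 21(ω_s−ω_c) = −81(ω_r−ω_c),  ω_r=0, ω_s=1
Stage 1: 21(1−ω_c) = −81(0−ω_c)  ⇒  102ω_c = 21  ⇒  ω_c = 7/34
  ⇒ ω_c¹/ω_s¹ = 7/34
Stage 2: N_ring = 28 + 2·23 = 74
Stage 2: 28(ω_s−ω_c) = −74(ω_r−ω_c),  ω_s=0, ω_r=1
Stage 2: 28(0−ω_c) = −74(1−ω_c)  ⇒  102ω_c = 74  ⇒  ω_c = 37/51
  ⇒ ω_c²/ω_r² = 37/51
Coupling ω_r² = ω_c¹ ⇒ overall = 7/34 × 37/51 = 259/1734

259/1734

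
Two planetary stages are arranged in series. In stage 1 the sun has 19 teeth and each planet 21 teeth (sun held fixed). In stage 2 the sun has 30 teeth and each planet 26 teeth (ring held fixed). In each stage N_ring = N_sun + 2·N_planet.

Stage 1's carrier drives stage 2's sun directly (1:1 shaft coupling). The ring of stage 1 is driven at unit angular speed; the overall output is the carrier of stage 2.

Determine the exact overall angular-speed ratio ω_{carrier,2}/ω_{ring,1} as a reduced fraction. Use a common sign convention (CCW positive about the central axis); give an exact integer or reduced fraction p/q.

183/896

Stage 1: N_ring = 19 + 2·21 = 61
Stage 1: 19(ω_s−ω_c) = −61(ω_r−ω_c),  ω_s=0, ω_r=1
Stage 1: 19(0−ω_c) = −61(1−ω_c)  ⇒  80ω_c = 61  ⇒  ω_c = 61/80
  ⇒ ω_c¹/ω_r¹ = 61/80
Stage 2: N_ring = 30 + 2·26 = 82
Stage 2: 30(ω_s−ω_c) = −82(ω_r−ω_c),  ω_r=0, ω_s=1
Stage 2: 30(1−ω_c) = −82(0−ω_c)  ⇒  112ω_c = 30  ⇒  ω_c = 15/56
  ⇒ ω_c²/ω_s² = 15/56
Coupling ω_s² = ω_c¹ ⇒ overall = 61/80 × 15/56 = 183/896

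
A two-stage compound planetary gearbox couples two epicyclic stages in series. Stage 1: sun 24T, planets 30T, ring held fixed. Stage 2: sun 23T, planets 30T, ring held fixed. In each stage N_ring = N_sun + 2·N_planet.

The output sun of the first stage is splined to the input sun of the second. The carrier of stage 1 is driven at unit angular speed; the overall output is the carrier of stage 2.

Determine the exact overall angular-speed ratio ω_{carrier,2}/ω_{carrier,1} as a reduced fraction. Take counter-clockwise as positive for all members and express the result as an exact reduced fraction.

207/212

Stage 1: N_ring = 24 + 2·30 = 84
Stage 1: 24(ω_s−ω_c) = −84(ω_r−ω_c),  ω_r=0, ω_c=1
Stage 1: ω_s = 1 − (84/24)(0−1) = 9/2
  ⇒ ω_s¹/ω_c¹ = 9/2
Stage 2: N_ring = 23 + 2·30 = 83
Stage 2: 23(ω_s−ω_c) = −83(ω_r−ω_c),  ω_r=0, ω_s=1
Stage 2: 23(1−ω_c) = −83(0−ω_c)  ⇒  106ω_c = 23  ⇒  ω_c = 23/106
  ⇒ ω_c²/ω_s² = 23/106
Coupling ω_s² = ω_s¹ ⇒ overall = 9/2 × 23/106 = 207/212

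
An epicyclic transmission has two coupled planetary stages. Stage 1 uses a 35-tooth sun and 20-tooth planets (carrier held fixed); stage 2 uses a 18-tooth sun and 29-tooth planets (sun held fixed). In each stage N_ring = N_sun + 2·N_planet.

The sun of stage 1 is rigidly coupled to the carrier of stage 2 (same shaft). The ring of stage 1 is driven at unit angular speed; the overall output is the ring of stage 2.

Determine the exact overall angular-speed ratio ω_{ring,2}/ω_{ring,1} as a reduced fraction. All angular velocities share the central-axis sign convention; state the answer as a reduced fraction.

Stage 1: N_ring = 35 + 2·20 = 75
Stage 1: 35(ω_s−ω_c) = −75(ω_r−ω_c),  ω_c=0, ω_r=1
Stage 1: ω_s = 0 − (75/35)(1−0) = -15/7
  ⇒ ω_s¹/ω_r¹ = -15/7
Stage 2: N_ring = 18 + 2·29 = 76
Stage 2: 18(ω_s−ω_c) = −76(ω_r−ω_c),  ω_s=0, ω_c=1
Stage 2: ω_r = 1 − (18/76)(0−1) = 47/38
  ⇒ ω_r²/ω_c² = 47/38
Coupling ω_c² = ω_s¹ ⇒ overall = -15/7 × 47/38 = -705/266

-705/266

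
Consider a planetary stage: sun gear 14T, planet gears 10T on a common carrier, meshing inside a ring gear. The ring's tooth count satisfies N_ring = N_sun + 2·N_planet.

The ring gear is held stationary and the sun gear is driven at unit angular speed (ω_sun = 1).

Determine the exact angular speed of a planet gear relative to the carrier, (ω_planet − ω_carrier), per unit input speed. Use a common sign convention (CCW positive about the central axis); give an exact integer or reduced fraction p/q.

-119/120

N_ring = 14 + 2·10 = 34
14(ω_s−ω_c) = −34(ω_r−ω_c),  ω_r=0, ω_s=1
14(1−ω_c) = −34(0−ω_c)  ⇒  48ω_c = 14  ⇒  ω_c = 7/24
sun–planet: 14·(1−7/24) = −10·(ω_p−ω_c)  ⇒  ω_p−ω_c = −(14/10)·(17/24) = -119/120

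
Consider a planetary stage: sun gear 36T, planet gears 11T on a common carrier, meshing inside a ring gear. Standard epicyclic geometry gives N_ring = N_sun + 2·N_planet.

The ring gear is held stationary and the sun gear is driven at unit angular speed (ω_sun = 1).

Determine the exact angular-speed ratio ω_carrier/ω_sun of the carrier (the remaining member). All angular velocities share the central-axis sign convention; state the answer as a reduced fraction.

18/47

N_ring = 36 + 2·11 = 58
36(ω_s−ω_c) = −58(ω_r−ω_c),  ω_r=0, ω_s=1
36(1−ω_c) = −58(0−ω_c)  ⇒  94ω_c = 36  ⇒  ω_c = 18/47
ω_c/ω_s = 18/47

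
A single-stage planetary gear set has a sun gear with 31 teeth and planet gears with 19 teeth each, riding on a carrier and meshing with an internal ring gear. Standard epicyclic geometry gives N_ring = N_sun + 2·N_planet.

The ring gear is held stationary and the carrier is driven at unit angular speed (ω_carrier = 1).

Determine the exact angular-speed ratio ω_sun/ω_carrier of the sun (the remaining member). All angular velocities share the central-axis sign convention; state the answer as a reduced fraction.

N_ring = 31 + 2·19 = 69
31(ω_s−ω_c) = −69(ω_r−ω_c),  ω_r=0, ω_c=1
ω_s = 1 − (69/31)(0−1) = 100/31
ω_s/ω_c = 100/31

100/31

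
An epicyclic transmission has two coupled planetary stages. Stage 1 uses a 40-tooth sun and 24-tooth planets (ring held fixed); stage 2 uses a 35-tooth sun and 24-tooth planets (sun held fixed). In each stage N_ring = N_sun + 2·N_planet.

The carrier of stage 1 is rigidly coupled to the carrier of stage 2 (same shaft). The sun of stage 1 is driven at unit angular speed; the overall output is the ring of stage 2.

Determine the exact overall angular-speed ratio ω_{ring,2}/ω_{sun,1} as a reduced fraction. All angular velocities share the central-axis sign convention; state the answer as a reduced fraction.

Stage 1: N_ring = 40 + 2·24 = 88
Stage 1: 40(ω_s−ω_c) = −88(ω_r−ω_c),  ω_r=0, ω_s=1
Stage 1: 40(1−ω_c) = −88(0−ω_c)  ⇒  128ω_c = 40  ⇒  ω_c = 5/16
  ⇒ ω_c¹/ω_s¹ = 5/16
Stage 2: N_ring = 35 + 2·24 = 83
Stage 2: 35(ω_s−ω_c) = −83(ω_r−ω_c),  ω_s=0, ω_c=1
Stage 2: ω_r = 1 − (35/83)(0−1) = 118/83
  ⇒ ω_r²/ω_c² = 118/83
Coupling ω_c² = ω_c¹ ⇒ overall = 5/16 × 118/83 = 295/664

295/664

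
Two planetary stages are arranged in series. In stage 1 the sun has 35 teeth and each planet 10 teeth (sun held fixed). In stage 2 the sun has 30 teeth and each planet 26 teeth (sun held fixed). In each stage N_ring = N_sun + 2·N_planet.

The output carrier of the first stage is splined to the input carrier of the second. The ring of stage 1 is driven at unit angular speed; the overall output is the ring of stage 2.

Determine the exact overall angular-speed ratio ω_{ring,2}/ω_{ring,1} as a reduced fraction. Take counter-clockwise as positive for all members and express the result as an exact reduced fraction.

308/369

Stage 1: N_ring = 35 + 2·10 = 55
Stage 1: 35(ω_s−ω_c) = −55(ω_r−ω_c),  ω_s=0, ω_r=1
Stage 1: 35(0−ω_c) = −55(1−ω_c)  ⇒  90ω_c = 55  ⇒  ω_c = 11/18
  ⇒ ω_c¹/ω_r¹ = 11/18
Stage 2: N_ring = 30 + 2·26 = 82
Stage 2: 30(ω_s−ω_c) = −82(ω_r−ω_c),  ω_s=0, ω_c=1
Stage 2: ω_r = 1 − (30/82)(0−1) = 56/41
  ⇒ ω_r²/ω_c² = 56/41
Coupling ω_c² = ω_c¹ ⇒ overall = 11/18 × 56/41 = 308/369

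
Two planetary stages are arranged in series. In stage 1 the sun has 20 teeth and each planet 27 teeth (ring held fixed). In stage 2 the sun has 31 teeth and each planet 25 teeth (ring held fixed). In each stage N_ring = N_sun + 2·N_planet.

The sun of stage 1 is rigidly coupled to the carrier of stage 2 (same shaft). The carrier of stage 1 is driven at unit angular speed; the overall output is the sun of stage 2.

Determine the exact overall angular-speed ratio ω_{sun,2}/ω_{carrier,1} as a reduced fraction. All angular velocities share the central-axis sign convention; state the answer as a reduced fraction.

Stage 1: N_ring = 20 + 2·27 = 74
Stage 1: 20(ω_s−ω_c) = −74(ω_r−ω_c),  ω_r=0, ω_c=1
Stage 1: ω_s = 1 − (74/20)(0−1) = 47/10
  ⇒ ω_s¹/ω_c¹ = 47/10
Stage 2: N_ring = 31 + 2·25 = 81
Stage 2: 31(ω_s−ω_c) = −81(ω_r−ω_c),  ω_r=0, ω_c=1
Stage 2: ω_s = 1 − (81/31)(0−1) = 112/31
  ⇒ ω_s²/ω_c² = 112/31
Coupling ω_c² = ω_s¹ ⇒ overall = 47/10 × 112/31 = 2632/155

2632/155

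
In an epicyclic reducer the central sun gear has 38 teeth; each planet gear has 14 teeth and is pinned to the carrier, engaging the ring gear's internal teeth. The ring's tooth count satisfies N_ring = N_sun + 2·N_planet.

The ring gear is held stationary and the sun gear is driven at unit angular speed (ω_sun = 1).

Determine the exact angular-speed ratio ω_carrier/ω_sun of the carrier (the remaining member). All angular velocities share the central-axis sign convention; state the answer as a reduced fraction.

19/52

N_ring = 38 + 2·14 = 66
38(ω_s−ω_c) = −66(ω_r−ω_c),  ω_r=0, ω_s=1
38(1−ω_c) = −66(0−ω_c)  ⇒  104ω_c = 38  ⇒  ω_c = 19/52
ω_c/ω_s = 19/52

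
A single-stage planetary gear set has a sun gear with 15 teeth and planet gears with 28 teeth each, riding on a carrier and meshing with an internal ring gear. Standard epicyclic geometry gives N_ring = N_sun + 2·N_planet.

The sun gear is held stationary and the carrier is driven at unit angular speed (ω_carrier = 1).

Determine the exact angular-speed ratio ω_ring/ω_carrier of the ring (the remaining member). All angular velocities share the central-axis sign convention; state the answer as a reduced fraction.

86/71

N_ring = 15 + 2·28 = 71
15(ω_s−ω_c) = −71(ω_r−ω_c),  ω_s=0, ω_c=1
ω_r = 1 − (15/71)(0−1) = 86/71
ω_r/ω_c = 86/71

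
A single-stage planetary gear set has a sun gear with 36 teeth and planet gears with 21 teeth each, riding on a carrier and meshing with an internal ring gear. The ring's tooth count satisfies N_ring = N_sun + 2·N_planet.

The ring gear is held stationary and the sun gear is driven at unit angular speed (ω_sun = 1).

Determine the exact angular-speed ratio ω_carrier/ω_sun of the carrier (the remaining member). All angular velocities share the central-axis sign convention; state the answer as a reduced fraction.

6/19

N_ring = 36 + 2·21 = 78
36(ω_s−ω_c) = −78(ω_r−ω_c),  ω_r=0, ω_s=1
36(1−ω_c) = −78(0−ω_c)  ⇒  114ω_c = 36  ⇒  ω_c = 6/19
ω_c/ω_s = 6/19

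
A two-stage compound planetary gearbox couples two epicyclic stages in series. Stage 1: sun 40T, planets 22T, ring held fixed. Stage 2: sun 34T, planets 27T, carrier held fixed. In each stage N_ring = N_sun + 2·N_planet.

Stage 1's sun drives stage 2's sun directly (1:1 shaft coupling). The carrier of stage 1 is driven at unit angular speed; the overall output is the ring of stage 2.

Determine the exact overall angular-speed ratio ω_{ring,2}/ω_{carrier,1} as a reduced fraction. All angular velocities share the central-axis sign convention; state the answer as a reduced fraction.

Stage 1: N_ring = 40 + 2·22 = 84
Stage 1: 40(ω_s−ω_c) = −84(ω_r−ω_c),  ω_r=0, ω_c=1
Stage 1: ω_s = 1 − (84/40)(0−1) = 31/10
  ⇒ ω_s¹/ω_c¹ = 31/10
Stage 2: N_ring = 34 + 2·27 = 88
Stage 2: 34(ω_s−ω_c) = −88(ω_r−ω_c),  ω_c=0, ω_s=1
Stage 2: ω_r = 0 − (34/88)(1−0) = -17/44
  ⇒ ω_r²/ω_s² = -17/44
Coupling ω_s² = ω_s¹ ⇒ overall = 31/10 × -17/44 = -527/440

-527/440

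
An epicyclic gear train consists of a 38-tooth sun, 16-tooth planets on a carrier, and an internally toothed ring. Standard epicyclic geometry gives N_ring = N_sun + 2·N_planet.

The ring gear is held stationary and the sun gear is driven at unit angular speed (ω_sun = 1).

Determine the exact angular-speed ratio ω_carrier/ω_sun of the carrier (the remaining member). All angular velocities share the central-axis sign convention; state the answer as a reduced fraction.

19/54

N_ring = 38 + 2·16 = 70
38(ω_s−ω_c) = −70(ω_r−ω_c),  ω_r=0, ω_s=1
38(1−ω_c) = −70(0−ω_c)  ⇒  108ω_c = 38  ⇒  ω_c = 19/54
ω_c/ω_s = 19/54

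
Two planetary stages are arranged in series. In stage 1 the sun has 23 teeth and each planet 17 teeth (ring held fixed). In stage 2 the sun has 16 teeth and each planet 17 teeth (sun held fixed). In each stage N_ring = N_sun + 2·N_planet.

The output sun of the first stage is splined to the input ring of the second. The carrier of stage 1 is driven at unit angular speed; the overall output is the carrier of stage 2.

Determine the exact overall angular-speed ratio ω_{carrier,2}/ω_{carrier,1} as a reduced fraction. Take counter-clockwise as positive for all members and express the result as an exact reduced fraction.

2000/759

Stage 1: N_ring = 23 + 2·17 = 57
Stage 1: 23(ω_s−ω_c) = −57(ω_r−ω_c),  ω_r=0, ω_c=1
Stage 1: ω_s = 1 − (57/23)(0−1) = 80/23
  ⇒ ω_s¹/ω_c¹ = 80/23
Stage 2: N_ring = 16 + 2·17 = 50
Stage 2: 16(ω_s−ω_c) = −50(ω_r−ω_c),  ω_s=0, ω_r=1
Stage 2: 16(0−ω_c) = −50(1−ω_c)  ⇒  66ω_c = 50  ⇒  ω_c = 25/33
  ⇒ ω_c²/ω_r² = 25/33
Coupling ω_r² = ω_s¹ ⇒ overall = 80/23 × 25/33 = 2000/759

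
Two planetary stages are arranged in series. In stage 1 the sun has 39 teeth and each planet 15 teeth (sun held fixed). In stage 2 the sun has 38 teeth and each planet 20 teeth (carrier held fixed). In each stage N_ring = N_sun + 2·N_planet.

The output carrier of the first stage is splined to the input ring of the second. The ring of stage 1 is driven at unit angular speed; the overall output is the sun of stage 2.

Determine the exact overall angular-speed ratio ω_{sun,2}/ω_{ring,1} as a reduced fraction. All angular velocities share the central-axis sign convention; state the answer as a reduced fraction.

-299/228

Stage 1: N_ring = 39 + 2·15 = 69
Stage 1: 39(ω_s−ω_c) = −69(ω_r−ω_c),  ω_s=0, ω_r=1
Stage 1: 39(0−ω_c) = −69(1−ω_c)  ⇒  108ω_c = 69  ⇒  ω_c = 23/36
  ⇒ ω_c¹/ω_r¹ = 23/36
Stage 2: N_ring = 38 + 2·20 = 78
Stage 2: 38(ω_s−ω_c) = −78(ω_r−ω_c),  ω_c=0, ω_r=1
Stage 2: ω_s = 0 − (78/38)(1−0) = -39/19
  ⇒ ω_s²/ω_r² = -39/19
Coupling ω_r² = ω_c¹ ⇒ overall = 23/36 × -39/19 = -299/228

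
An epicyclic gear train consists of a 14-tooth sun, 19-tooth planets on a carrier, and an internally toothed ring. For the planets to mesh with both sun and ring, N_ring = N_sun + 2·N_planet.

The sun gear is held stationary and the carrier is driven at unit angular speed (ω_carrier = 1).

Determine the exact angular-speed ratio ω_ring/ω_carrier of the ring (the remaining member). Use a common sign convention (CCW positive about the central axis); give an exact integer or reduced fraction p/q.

N_ring = 14 + 2·19 = 52
14(ω_s−ω_c) = −52(ω_r−ω_c),  ω_s=0, ω_c=1
ω_r = 1 − (14/52)(0−1) = 33/26
ω_r/ω_c = 33/26

33/26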